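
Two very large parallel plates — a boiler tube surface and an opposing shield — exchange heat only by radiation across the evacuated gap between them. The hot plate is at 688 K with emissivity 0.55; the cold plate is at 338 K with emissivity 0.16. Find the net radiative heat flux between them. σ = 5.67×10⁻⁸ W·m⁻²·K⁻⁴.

q ≈ 1690 W/m²

For two infinite grey parallel plates, q = σ(T₁⁴ − T₂⁴)/(1/ε₁ + 1/ε₂ − 1).
T₁⁴ − T₂⁴ = 2.241×10¹¹ − 1.305×10¹⁰ = 2.110×10¹¹ K⁴.
1/ε₁ + 1/ε₂ − 1 = 1.818 + 6.250 − 1 = 7.068.
q = 5.67×10⁻⁸ × 2.110×10¹¹ / 7.068.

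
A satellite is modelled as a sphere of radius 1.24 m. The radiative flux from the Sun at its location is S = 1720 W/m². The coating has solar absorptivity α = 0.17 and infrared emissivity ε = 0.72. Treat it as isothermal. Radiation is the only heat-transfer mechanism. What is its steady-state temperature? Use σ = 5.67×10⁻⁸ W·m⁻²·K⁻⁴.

T ≈ 206 K

At equilibrium, absorbed power = emitted power.
Absorbing cross-section = πr² = 4.831 m²; emitting surface = 4πr² = 19.32 m² (ratio 4).
αS·A_cross = εσ·A_surf·T⁴  ⇒  T⁴ = αS/(ε·4σ).
T⁴ = 0.170·1720/(0.72·4·5.67×10⁻⁸) = 1.791×10⁹ K⁴.
T = (1.791×10⁹)^(1/4).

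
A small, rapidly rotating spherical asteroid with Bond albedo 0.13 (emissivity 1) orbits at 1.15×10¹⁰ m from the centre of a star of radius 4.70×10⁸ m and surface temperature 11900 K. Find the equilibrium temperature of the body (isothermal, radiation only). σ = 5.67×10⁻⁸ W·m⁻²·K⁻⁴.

The star's surface emits σT_*⁴; at distance d the flux is S = σT_*⁴(R_*/d)².
S = 5.67×10⁻⁸·(11900)⁴·(4.70×10⁸/1.15×10¹⁰)² = 1.899×10⁶ W/m².
For an isothermal sphere T⁴ = (1−a)S/(4σ) = 7.285×10¹² K⁴.

T ≈ 1640 K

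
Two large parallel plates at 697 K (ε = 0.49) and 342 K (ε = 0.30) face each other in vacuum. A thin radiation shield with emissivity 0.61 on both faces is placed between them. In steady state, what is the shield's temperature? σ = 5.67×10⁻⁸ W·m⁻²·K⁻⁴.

In steady state the net flux on the hot side equals that on the cold side.
σ(T₁⁴−T_s⁴)/D₁ = σ(T_s⁴−T₂⁴)/D₂, with D₁ = 1/ε₁+1/ε_s−1 = 2.680, D₂ = 1/ε_s+1/ε₂−1 = 3.973.
Solve for T_s⁴: T_s⁴ = (D₂·T₁⁴ + D₁·T₂⁴)/(D₁+D₂) = 1.464×10¹¹ K⁴.

T_s ≈ 619 K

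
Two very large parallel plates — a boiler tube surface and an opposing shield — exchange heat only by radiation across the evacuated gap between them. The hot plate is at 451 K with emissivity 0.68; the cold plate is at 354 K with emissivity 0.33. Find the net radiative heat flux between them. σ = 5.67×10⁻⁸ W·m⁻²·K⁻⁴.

q ≈ 416 W/m²

For two infinite grey parallel plates, q = σ(T₁⁴ − T₂⁴)/(1/ε₁ + 1/ε₂ − 1).
T₁⁴ − T₂⁴ = 4.137×10¹⁰ − 1.570×10¹⁰ = 2.567×10¹⁰ K⁴.
1/ε₁ + 1/ε₂ − 1 = 1.471 + 3.030 − 1 = 3.501.
q = 5.67×10⁻⁸ × 2.567×10¹⁰ / 3.501.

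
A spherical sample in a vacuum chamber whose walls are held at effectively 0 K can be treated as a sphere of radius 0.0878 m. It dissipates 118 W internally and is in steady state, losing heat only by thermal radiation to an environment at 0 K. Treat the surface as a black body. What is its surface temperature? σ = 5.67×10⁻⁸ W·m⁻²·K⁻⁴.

Steady state: internal power = radiated power, P = εσA T⁴.
Radiating area A = 4πr² = 0.09687 m².
T⁴ = P/(εσA) = 118/(1.0·5.67×10⁻⁸·0.09687) = 2.148×10¹⁰ K⁴.
T = (2.148×10¹⁰)^(1/4).

T ≈ 383 K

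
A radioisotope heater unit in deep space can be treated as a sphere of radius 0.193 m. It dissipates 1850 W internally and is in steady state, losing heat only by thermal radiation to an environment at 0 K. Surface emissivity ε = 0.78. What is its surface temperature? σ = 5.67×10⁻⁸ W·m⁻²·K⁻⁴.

Steady state: internal power = radiated power, P = εσA T⁴.
Radiating area A = 4πr² = 0.4681 m².
T⁴ = P/(εσA) = 1850/(0.78·5.67×10⁻⁸·0.4681) = 8.937×10¹⁰ K⁴.
T = (8.937×10¹⁰)^(1/4).

T ≈ 547 K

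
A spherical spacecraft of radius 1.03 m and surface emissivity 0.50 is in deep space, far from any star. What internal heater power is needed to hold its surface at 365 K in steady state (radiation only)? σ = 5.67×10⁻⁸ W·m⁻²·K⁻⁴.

P ≈ 6710 W

P = εσ·4πr²·T⁴.
4πr² = 13.33 m²; T⁴ = 1.775×10¹⁰ K⁴.
P = 0.50·5.67×10⁻⁸·13.33·1.775×10¹⁰.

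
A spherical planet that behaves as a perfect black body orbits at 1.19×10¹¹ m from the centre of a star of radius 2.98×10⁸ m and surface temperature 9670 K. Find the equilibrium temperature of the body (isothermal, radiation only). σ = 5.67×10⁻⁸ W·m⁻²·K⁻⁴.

The star's surface emits σT_*⁴; at distance d the flux is S = σT_*⁴(R_*/d)².
S = 5.67×10⁻⁸·(9670)⁴·(2.98×10⁸/1.19×10¹¹)² = 3109 W/m².
For an isothermal sphere T⁴ = (1−a)S/(4σ) = 1.371×10¹⁰ K⁴.

T ≈ 342 K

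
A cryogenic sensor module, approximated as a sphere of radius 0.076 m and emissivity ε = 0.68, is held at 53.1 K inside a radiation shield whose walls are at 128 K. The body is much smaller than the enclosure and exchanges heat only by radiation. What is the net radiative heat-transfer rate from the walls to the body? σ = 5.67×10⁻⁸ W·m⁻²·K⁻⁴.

P_net ≈ 0.729 W

For a small grey body in a large enclosure: P_net = εσA(T_body⁴ − T_wall⁴).
A = 4πr² = 0.07258 m²; T_body⁴ − T_wall⁴ = 7.950×10⁶ − 2.684×10⁸ = -2.605×10⁸ K⁴.
|P_net| = 0.68·5.67×10⁻⁸·0.07258·2.605×10⁸.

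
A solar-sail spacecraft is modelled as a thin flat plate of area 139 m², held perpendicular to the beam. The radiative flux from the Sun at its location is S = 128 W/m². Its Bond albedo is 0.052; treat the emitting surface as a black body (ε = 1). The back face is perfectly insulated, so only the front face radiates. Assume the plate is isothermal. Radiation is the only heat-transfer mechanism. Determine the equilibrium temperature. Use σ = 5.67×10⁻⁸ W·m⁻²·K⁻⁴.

At equilibrium, absorbed power = emitted power.
Absorbing cross-section = A = 139.0 m²; emitting surface = A = 139.0 m² (ratio 1).
(1−a)S·A_cross = εσ·A_surf·T⁴  ⇒  T⁴ = (1−a)S/(1σ).
T⁴ = 0.948·128/(1·5.67×10⁻⁸) = 2.140×10⁹ K⁴.
T = (2.140×10⁹)^(1/4).

T ≈ 215 K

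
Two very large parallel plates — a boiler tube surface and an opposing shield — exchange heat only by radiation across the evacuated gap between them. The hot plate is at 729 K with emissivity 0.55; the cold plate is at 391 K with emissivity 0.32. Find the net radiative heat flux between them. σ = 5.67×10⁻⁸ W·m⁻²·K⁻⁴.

For two infinite grey parallel plates, q = σ(T₁⁴ − T₂⁴)/(1/ε₁ + 1/ε₂ − 1).
T₁⁴ − T₂⁴ = 2.824×10¹¹ − 2.337×10¹⁰ = 2.591×10¹¹ K⁴.
1/ε₁ + 1/ε₂ − 1 = 1.818 + 3.125 − 1 = 3.943.
q = 5.67×10⁻⁸ × 2.591×10¹¹ / 3.943.

q ≈ 3730 W/m²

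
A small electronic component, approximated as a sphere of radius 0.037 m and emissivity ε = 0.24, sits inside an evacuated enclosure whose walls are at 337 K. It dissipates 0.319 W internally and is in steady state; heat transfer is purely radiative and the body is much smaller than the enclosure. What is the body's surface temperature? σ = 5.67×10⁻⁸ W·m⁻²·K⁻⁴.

For a small grey body in a large enclosure, net radiated power = εσA(T⁴ − T_w⁴).
Steady state: P = εσA(T⁴ − T_w⁴) with A = 4πr² = 0.01720 m².
T⁴ = P/(εσA) + T_w⁴ = 0.319/(0.24·5.67×10⁻⁸·0.01720) + (337)⁴
    = 1.363×10⁹ + 1.290×10¹⁰ = 1.426×10¹⁰ K⁴.

T ≈ 346 K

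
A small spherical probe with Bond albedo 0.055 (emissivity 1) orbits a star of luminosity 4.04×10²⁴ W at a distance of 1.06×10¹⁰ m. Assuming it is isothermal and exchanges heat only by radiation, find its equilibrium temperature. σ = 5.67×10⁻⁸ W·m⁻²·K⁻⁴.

T ≈ 330 K

First find the stellar flux at distance d: S = L/(4πd²) = 4.04×10²⁴/(4π·(1.06×10¹⁰)²) = 2861 W/m².
For an isothermal sphere, absorbed (1−a)S·πr² = emitted σ·4πr²·T⁴, so T⁴ = (1−a)S/(4σ).
T⁴ = 0.945·2861/(4·5.67×10⁻⁸) = 1.192×10¹⁰ K⁴.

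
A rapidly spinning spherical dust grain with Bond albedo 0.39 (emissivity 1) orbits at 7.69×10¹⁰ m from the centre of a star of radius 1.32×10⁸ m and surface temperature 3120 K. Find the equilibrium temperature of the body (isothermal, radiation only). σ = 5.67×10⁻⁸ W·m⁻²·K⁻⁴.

T ≈ 80.8 K

The star's surface emits σT_*⁴; at distance d the flux is S = σT_*⁴(R_*/d)².
S = 5.67×10⁻⁸·(3120)⁴·(1.32×10⁸/7.69×10¹⁰)² = 15.83 W/m².
For an isothermal sphere T⁴ = (1−a)S/(4σ) = 4.258×10⁷ K⁴.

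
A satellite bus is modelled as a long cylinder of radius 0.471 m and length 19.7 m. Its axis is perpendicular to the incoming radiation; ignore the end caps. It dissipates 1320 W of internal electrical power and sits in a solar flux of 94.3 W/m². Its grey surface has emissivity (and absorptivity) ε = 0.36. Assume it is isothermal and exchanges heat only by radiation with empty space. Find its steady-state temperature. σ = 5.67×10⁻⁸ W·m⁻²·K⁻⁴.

T ≈ 201 K

At steady state, absorbed solar power + internal power = radiated power.
Absorbed: α·S·A_cross = 0.36·94.3·18.56 = 630.0 W (cross-section 2rL).
Total input = 630.0 + 1320 = 1950 W.
Radiated: εσ·A_surf·T⁴ with A_surf = 2πrL = 58.30 m².
T⁴ = 1950/(0.36·5.67×10⁻⁸·58.30) = 1.639×10⁹ K⁴.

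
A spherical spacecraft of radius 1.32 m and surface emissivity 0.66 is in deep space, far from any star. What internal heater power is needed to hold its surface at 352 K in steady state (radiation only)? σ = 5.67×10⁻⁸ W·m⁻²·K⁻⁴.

P ≈ 12600 W

P = εσ·4πr²·T⁴.
4πr² = 21.90 m²; T⁴ = 1.535×10¹⁰ K⁴.
P = 0.66·5.67×10⁻⁸·21.90·1.535×10¹⁰.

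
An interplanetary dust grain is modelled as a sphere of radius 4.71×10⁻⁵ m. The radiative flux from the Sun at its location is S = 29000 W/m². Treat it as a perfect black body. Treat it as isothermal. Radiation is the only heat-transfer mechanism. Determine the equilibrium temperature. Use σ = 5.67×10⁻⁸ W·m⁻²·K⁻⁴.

At equilibrium, absorbed power = emitted power.
Absorbing cross-section = πr² = 6.969×10⁻⁹ m²; emitting surface = 4πr² = 2.788×10⁻⁸ m² (ratio 4).
S·A_cross = εσ·A_surf·T⁴  ⇒  T⁴ = S/(4σ).
T⁴ = 1.00·29000/(4·5.67×10⁻⁸) = 1.279×10¹¹ K⁴.
T = (1.279×10¹¹)^(1/4).

T ≈ 598 K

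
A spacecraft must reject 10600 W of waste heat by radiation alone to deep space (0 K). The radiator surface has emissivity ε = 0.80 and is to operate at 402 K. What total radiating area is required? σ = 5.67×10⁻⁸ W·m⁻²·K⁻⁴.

A ≈ 8.95 m²

P = εσA T⁴ ⇒ A = P/(εσT⁴).
T⁴ = 2.612×10¹⁰ K⁴.
A = 10600/(0.80 × 5.67×10⁻⁸ × 2.612×10¹⁰).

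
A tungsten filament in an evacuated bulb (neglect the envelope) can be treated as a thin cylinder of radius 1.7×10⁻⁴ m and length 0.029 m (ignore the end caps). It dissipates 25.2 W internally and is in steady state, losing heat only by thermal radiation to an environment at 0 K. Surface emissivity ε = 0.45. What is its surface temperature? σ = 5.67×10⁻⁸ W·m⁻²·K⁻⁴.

T ≈ 2380 K

Steady state: internal power = radiated power, P = εσA T⁴.
Radiating area A = 2πrL = 3.098×10⁻⁵ m².
T⁴ = P/(εσA) = 25.2/(0.45·5.67×10⁻⁸·3.098×10⁻⁵) = 3.188×10¹³ K⁴.
T = (3.188×10¹³)^(1/4).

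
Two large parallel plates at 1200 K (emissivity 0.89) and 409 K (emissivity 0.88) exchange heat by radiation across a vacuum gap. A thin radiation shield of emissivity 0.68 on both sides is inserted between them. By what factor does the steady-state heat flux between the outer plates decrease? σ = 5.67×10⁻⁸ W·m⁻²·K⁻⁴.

Without shield: q₀ = σΔ(T⁴)/(1/ε₁+1/ε₂−1) with denominator 1.260.
With shield the two gaps are in series; the resistances add: (1/ε₁+1/ε_s−1)+(1/ε_s+1/ε₂−1) = 1.594+1.607 = 3.201.
Heat-flux ratio q₀/q = 3.201/1.260.

factor ≈ 2.54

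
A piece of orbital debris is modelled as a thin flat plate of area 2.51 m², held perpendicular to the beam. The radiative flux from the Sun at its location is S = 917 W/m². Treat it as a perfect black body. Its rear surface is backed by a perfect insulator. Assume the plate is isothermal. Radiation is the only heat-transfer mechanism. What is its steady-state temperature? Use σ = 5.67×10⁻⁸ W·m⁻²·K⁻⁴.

T ≈ 357 K

At equilibrium, absorbed power = emitted power.
Absorbing cross-section = A = 2.510 m²; emitting surface = A = 2.510 m² (ratio 1).
S·A_cross = εσ·A_surf·T⁴  ⇒  T⁴ = S/(1σ).
T⁴ = 1.00·917/(1·5.67×10⁻⁸) = 1.617×10¹⁰ K⁴.
T = (1.617×10¹⁰)^(1/4).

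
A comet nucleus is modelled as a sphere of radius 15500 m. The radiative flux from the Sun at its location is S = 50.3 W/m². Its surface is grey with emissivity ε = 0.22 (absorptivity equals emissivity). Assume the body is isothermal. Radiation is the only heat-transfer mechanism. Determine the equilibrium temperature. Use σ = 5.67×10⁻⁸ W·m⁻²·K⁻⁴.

T ≈ 122 K

At equilibrium, absorbed power = emitted power.
Absorbing cross-section = πr² = 7.548×10⁸ m²; emitting surface = 4πr² = 3.019×10⁹ m² (ratio 4).
εS·A_cross = εσ·A_surf·T⁴  ⇒  T⁴ = S/(4σ)   (ε cancels).
T⁴ = 50.3/(4·5.67×10⁻⁸) = 2.218×10⁸ K⁴.
T = (2.218×10⁸)^(1/4).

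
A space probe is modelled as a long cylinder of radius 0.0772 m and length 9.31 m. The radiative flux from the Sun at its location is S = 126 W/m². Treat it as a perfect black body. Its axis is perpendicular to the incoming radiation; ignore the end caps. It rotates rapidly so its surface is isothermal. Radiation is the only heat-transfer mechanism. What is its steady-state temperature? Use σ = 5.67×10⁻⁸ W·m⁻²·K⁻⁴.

T ≈ 163 K

At equilibrium, absorbed power = emitted power.
Absorbing cross-section = 2rL = 1.437 m²; emitting surface = 2πrL = 4.516 m² (ratio π).
S·A_cross = εσ·A_surf·T⁴  ⇒  T⁴ = S/(πσ).
T⁴ = 1.00·126/(π·5.67×10⁻⁸) = 7.074×10⁸ K⁴.
T = (7.074×10⁸)^(1/4).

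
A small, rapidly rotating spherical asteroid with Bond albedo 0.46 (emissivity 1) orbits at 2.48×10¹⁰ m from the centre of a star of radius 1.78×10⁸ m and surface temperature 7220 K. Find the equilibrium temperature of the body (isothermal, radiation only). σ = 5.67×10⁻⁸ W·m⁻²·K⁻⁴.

T ≈ 371 K

The star's surface emits σT_*⁴; at distance d the flux is S = σT_*⁴(R_*/d)².
S = 5.67×10⁻⁸·(7220)⁴·(1.78×10⁸/2.48×10¹⁰)² = 7937 W/m².
For an isothermal sphere T⁴ = (1−a)S/(4σ) = 1.890×10¹⁰ K⁴.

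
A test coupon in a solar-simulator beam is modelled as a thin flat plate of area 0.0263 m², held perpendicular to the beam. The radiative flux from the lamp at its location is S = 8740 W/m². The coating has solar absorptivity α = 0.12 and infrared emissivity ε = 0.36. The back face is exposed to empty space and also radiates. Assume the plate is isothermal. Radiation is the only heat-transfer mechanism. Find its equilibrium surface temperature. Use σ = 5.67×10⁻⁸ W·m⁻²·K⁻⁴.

At equilibrium, absorbed power = emitted power.
Absorbing cross-section = A = 0.02630 m²; emitting surface = 2A = 0.05260 m² (ratio 2).
αS·A_cross = εσ·A_surf·T⁴  ⇒  T⁴ = αS/(ε·2σ).
T⁴ = 0.120·8740/(0.36·2·5.67×10⁻⁸) = 2.569×10¹⁰ K⁴.
T = (2.569×10¹⁰)^(1/4).

T ≈ 400 K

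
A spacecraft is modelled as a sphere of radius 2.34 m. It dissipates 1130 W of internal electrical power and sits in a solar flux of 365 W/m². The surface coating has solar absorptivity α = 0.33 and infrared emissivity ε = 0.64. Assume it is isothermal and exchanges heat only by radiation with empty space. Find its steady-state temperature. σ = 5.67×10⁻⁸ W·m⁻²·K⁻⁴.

T ≈ 189 K

At steady state, absorbed solar power + internal power = radiated power.
Absorbed: α·S·A_cross = 0.33·365·17.20 = 2072 W (cross-section πr²).
Total input = 2072 + 1130 = 3202 W.
Radiated: εσ·A_surf·T⁴ with A_surf = 4πr² = 68.81 m².
T⁴ = 3202/(0.64·5.67×10⁻⁸·68.81) = 1.282×10⁹ K⁴.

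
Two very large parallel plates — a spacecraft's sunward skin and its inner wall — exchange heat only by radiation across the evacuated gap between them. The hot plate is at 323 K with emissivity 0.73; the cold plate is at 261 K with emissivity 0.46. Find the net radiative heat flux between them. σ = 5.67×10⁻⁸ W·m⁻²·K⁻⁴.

For two infinite grey parallel plates, q = σ(T₁⁴ − T₂⁴)/(1/ε₁ + 1/ε₂ − 1).
T₁⁴ − T₂⁴ = 1.088×10¹⁰ − 4.640×10⁹ = 6.244×10⁹ K⁴.
1/ε₁ + 1/ε₂ − 1 = 1.370 + 2.174 − 1 = 2.544.
q = 5.67×10⁻⁸ × 6.244×10⁹ / 2.544.

q ≈ 139 W/m²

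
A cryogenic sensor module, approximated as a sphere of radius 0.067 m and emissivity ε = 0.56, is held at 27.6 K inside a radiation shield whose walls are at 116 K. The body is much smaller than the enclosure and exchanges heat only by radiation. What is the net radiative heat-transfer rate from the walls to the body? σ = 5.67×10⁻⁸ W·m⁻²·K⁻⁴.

P_net ≈ 0.323 W

For a small grey body in a large enclosure: P_net = εσA(T_body⁴ − T_wall⁴).
A = 4πr² = 0.05641 m²; T_body⁴ − T_wall⁴ = 5.803×10⁵ − 1.811×10⁸ = -1.805×10⁸ K⁴.
|P_net| = 0.56·5.67×10⁻⁸·0.05641·1.805×10⁸.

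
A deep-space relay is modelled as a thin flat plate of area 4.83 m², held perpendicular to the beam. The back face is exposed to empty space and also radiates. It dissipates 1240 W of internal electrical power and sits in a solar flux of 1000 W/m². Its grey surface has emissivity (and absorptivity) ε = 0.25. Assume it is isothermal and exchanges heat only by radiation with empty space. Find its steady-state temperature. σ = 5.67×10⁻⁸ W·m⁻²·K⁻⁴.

T ≈ 366 K

At steady state, absorbed solar power + internal power = radiated power.
Absorbed: α·S·A_cross = 0.25·1000·4.830 = 1208 W (cross-section A).
Total input = 1208 + 1240 = 2448 W.
Radiated: εσ·A_surf·T⁴ with A_surf = 2A = 9.660 m².
T⁴ = 2448/(0.25·5.67×10⁻⁸·9.660) = 1.787×10¹⁰ K⁴.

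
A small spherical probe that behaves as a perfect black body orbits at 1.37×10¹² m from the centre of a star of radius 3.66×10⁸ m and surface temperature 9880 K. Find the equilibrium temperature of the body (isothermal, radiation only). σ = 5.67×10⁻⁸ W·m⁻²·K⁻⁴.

T ≈ 114 K

The star's surface emits σT_*⁴; at distance d the flux is S = σT_*⁴(R_*/d)².
S = 5.67×10⁻⁸·(9880)⁴·(3.66×10⁸/1.37×10¹²)² = 38.56 W/m².
For an isothermal sphere T⁴ = (1−a)S/(4σ) = 1.700×10⁸ K⁴.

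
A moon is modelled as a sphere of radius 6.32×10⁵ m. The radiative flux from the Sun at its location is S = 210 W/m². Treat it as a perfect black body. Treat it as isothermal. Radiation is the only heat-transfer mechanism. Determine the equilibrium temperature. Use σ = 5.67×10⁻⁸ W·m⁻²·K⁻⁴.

At equilibrium, absorbed power = emitted power.
Absorbing cross-section = πr² = 1.255×10¹² m²; emitting surface = 4πr² = 5.019×10¹² m² (ratio 4).
S·A_cross = εσ·A_surf·T⁴  ⇒  T⁴ = S/(4σ).
T⁴ = 1.00·210/(4·5.67×10⁻⁸) = 9.259×10⁸ K⁴.
T = (9.259×10⁸)^(1/4).

T ≈ 174 K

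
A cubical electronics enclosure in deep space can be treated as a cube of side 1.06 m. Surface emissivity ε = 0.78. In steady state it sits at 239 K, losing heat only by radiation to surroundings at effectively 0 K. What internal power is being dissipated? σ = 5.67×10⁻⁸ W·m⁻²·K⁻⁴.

Steady state: P = εσA T⁴.
A = 6L² = 6.742 m²; T⁴ = (239)⁴ = 3.263×10⁹ K⁴.
P = 0.78 × 5.67×10⁻⁸ × 6.742 × 3.263×10⁹.

P ≈ 973 W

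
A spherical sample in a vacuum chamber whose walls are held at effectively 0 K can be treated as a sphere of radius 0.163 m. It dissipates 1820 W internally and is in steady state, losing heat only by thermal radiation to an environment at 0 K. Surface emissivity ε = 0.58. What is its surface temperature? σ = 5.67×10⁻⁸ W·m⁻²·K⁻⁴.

Steady state: internal power = radiated power, P = εσA T⁴.
Radiating area A = 4πr² = 0.3339 m².
T⁴ = P/(εσA) = 1820/(0.58·5.67×10⁻⁸·0.3339) = 1.658×10¹¹ K⁴.
T = (1.658×10¹¹)^(1/4).

T ≈ 638 K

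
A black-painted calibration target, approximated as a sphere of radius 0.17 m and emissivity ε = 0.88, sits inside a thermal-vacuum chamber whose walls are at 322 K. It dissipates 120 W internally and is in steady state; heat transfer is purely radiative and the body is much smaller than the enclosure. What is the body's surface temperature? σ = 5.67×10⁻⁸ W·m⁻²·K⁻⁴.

T ≈ 363 K

For a small grey body in a large enclosure, net radiated power = εσA(T⁴ − T_w⁴).
Steady state: P = εσA(T⁴ − T_w⁴) with A = 4πr² = 0.3632 m².
T⁴ = P/(εσA) + T_w⁴ = 120/(0.88·5.67×10⁻⁸·0.3632) + (322)⁴
    = 6.622×10⁹ + 1.075×10¹⁰ = 1.737×10¹⁰ K⁴.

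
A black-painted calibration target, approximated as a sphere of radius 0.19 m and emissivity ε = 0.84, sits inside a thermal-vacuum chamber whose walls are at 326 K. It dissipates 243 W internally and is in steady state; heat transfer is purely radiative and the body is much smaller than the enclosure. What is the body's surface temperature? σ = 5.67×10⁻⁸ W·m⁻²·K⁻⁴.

T ≈ 387 K

For a small grey body in a large enclosure, net radiated power = εσA(T⁴ − T_w⁴).
Steady state: P = εσA(T⁴ − T_w⁴) with A = 4πr² = 0.4536 m².
T⁴ = P/(εσA) + T_w⁴ = 243/(0.84·5.67×10⁻⁸·0.4536) + (326)⁴
    = 1.125×10¹⁰ + 1.129×10¹⁰ = 2.254×10¹⁰ K⁴.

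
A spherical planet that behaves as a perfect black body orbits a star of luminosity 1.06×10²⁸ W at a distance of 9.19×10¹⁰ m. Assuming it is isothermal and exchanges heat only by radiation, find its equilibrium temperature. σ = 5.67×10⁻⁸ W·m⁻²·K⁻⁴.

First find the stellar flux at distance d: S = L/(4πd²) = 1.06×10²⁸/(4π·(9.19×10¹⁰)²) = 99880 W/m².
For an isothermal sphere, absorbed (1−a)S·πr² = emitted σ·4πr²·T⁴, so T⁴ = (1−a)S/(4σ).
T⁴ = 1.00·99880/(4·5.67×10⁻⁸) = 4.404×10¹¹ K⁴.

T ≈ 815 K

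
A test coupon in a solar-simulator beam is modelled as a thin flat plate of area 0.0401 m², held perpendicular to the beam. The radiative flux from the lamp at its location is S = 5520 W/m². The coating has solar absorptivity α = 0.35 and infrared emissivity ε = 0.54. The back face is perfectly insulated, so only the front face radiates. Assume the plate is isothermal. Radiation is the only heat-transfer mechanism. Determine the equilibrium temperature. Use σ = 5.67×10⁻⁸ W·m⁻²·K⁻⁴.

T ≈ 501 K

At equilibrium, absorbed power = emitted power.
Absorbing cross-section = A = 0.04010 m²; emitting surface = A = 0.04010 m² (ratio 1).
αS·A_cross = εσ·A_surf·T⁴  ⇒  T⁴ = αS/(ε·1σ).
T⁴ = 0.350·5520/(0.54·1·5.67×10⁻⁸) = 6.310×10¹⁰ K⁴.
T = (6.310×10¹⁰)^(1/4).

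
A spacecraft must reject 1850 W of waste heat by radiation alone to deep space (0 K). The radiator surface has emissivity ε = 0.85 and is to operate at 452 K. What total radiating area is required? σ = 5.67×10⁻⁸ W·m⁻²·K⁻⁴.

A ≈ 0.920 m²

P = εσA T⁴ ⇒ A = P/(εσT⁴).
T⁴ = 4.174×10¹⁰ K⁴.
A = 1850/(0.85 × 5.67×10⁻⁸ × 4.174×10¹⁰).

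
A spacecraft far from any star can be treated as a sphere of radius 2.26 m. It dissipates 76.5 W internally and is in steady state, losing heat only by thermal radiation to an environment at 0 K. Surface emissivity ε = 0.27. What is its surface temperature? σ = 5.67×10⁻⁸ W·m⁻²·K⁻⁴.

Steady state: internal power = radiated power, P = εσA T⁴.
Radiating area A = 4πr² = 64.18 m².
T⁴ = P/(εσA) = 76.5/(0.27·5.67×10⁻⁸·64.18) = 7.786×10⁷ K⁴.
T = (7.786×10⁷)^(1/4).

T ≈ 93.9 K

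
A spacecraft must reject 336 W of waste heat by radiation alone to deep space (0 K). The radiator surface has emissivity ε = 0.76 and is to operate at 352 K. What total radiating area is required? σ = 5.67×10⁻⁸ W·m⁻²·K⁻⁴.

P = εσA T⁴ ⇒ A = P/(εσT⁴).
T⁴ = 1.535×10¹⁰ K⁴.
A = 336/(0.76 × 5.67×10⁻⁸ × 1.535×10¹⁰).

A ≈ 0.508 m²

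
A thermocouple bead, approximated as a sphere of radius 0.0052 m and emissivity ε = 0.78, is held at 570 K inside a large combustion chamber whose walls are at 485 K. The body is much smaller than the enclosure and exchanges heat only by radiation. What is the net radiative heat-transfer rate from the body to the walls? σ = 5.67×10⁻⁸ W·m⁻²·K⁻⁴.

For a small grey body in a large enclosure: P_net = εσA(T_body⁴ − T_wall⁴).
A = 4πr² = 3.398×10⁻⁴ m²; T_body⁴ − T_wall⁴ = 1.056×10¹¹ − 5.533×10¹⁰ = 5.023×10¹⁰ K⁴.
|P_net| = 0.78·5.67×10⁻⁸·3.398×10⁻⁴·5.023×10¹⁰.

P_net ≈ 0.755 W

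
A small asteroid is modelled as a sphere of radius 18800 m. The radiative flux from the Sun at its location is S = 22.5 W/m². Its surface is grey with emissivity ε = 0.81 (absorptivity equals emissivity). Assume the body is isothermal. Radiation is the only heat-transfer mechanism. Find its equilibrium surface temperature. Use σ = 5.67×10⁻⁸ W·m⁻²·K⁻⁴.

T ≈ 99.8 K

At equilibrium, absorbed power = emitted power.
Absorbing cross-section = πr² = 1.110×10⁹ m²; emitting surface = 4πr² = 4.441×10⁹ m² (ratio 4).
εS·A_cross = εσ·A_surf·T⁴  ⇒  T⁴ = S/(4σ)   (ε cancels).
T⁴ = 22.5/(4·5.67×10⁻⁸) = 9.921×10⁷ K⁴.
T = (9.921×10⁷)^(1/4).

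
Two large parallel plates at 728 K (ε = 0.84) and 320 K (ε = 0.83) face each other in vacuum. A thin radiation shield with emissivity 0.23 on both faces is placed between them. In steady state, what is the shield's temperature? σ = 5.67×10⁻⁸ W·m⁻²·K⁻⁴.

In steady state the net flux on the hot side equals that on the cold side.
σ(T₁⁴−T_s⁴)/D₁ = σ(T_s⁴−T₂⁴)/D₂, with D₁ = 1/ε₁+1/ε_s−1 = 4.538, D₂ = 1/ε_s+1/ε₂−1 = 4.553.
Solve for T_s⁴: T_s⁴ = (D₂·T₁⁴ + D₁·T₂⁴)/(D₁+D₂) = 1.459×10¹¹ K⁴.

T_s ≈ 618 K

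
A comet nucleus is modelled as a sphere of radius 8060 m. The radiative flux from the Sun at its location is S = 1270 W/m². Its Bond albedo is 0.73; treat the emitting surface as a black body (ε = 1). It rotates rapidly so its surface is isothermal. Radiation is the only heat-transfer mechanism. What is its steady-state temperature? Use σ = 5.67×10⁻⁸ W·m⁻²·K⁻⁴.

T ≈ 197 K

At equilibrium, absorbed power = emitted power.
Absorbing cross-section = πr² = 2.041×10⁸ m²; emitting surface = 4πr² = 8.164×10⁸ m² (ratio 4).
(1−a)S·A_cross = εσ·A_surf·T⁴  ⇒  T⁴ = (1−a)S/(4σ).
T⁴ = 0.270·1270/(4·5.67×10⁻⁸) = 1.512×10⁹ K⁴.
T = (1.512×10⁹)^(1/4).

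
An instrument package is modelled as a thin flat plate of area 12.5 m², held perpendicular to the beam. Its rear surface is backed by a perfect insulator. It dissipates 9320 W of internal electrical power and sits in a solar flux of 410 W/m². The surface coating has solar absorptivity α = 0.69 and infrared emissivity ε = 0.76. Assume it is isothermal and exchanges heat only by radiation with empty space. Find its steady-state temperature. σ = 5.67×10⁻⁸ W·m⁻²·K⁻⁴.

T ≈ 393 K

At steady state, absorbed solar power + internal power = radiated power.
Absorbed: α·S·A_cross = 0.69·410·12.50 = 3536 W (cross-section A).
Total input = 3536 + 9320 = 12860 W.
Radiated: εσ·A_surf·T⁴ with A_surf = A = 12.50 m².
T⁴ = 12860/(0.76·5.67×10⁻⁸·12.50) = 2.387×10¹⁰ K⁴.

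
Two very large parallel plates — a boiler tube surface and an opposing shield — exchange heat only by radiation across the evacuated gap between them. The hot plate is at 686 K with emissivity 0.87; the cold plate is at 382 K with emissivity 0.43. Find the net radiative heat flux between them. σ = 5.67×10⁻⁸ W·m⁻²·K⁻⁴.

q ≈ 4590 W/m²

For two infinite grey parallel plates, q = σ(T₁⁴ − T₂⁴)/(1/ε₁ + 1/ε₂ − 1).
T₁⁴ − T₂⁴ = 2.215×10¹¹ − 2.129×10¹⁰ = 2.002×10¹¹ K⁴.
1/ε₁ + 1/ε₂ − 1 = 1.149 + 2.326 − 1 = 2.475.
q = 5.67×10⁻⁸ × 2.002×10¹¹ / 2.475.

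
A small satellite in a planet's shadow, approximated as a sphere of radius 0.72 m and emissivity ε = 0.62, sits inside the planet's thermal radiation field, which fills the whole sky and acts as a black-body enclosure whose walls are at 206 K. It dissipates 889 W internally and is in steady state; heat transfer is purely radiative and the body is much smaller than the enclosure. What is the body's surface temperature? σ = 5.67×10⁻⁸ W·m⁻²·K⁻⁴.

T ≈ 275 K

For a small grey body in a large enclosure, net radiated power = εσA(T⁴ − T_w⁴).
Steady state: P = εσA(T⁴ − T_w⁴) with A = 4πr² = 6.514 m².
T⁴ = P/(εσA) + T_w⁴ = 889/(0.62·5.67×10⁻⁸·6.514) + (206)⁴
    = 3.882×10⁹ + 1.801×10⁹ = 5.683×10⁹ K⁴.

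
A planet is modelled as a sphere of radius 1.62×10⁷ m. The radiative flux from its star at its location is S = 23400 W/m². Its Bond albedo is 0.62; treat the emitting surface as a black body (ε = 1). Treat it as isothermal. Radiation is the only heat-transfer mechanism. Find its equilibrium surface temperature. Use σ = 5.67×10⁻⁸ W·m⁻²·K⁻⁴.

T ≈ 445 K

At equilibrium, absorbed power = emitted power.
Absorbing cross-section = πr² = 8.245×10¹⁴ m²; emitting surface = 4πr² = 3.298×10¹⁵ m² (ratio 4).
(1−a)S·A_cross = εσ·A_surf·T⁴  ⇒  T⁴ = (1−a)S/(4σ).
T⁴ = 0.380·23400/(4·5.67×10⁻⁸) = 3.921×10¹⁰ K⁴.
T = (3.921×10¹⁰)^(1/4).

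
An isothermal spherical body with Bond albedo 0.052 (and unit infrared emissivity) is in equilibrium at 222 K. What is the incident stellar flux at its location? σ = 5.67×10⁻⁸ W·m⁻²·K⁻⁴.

S ≈ 581 W/m²

(1−a)S·πr² = σ·4πr²·T⁴ ⇒ S = 4σT⁴/(1−a).
S = 4·5.67×10⁻⁸·2.429×10⁹/0.948.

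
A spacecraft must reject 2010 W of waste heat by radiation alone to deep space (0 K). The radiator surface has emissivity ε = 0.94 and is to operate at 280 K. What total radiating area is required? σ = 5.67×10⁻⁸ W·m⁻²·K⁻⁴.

P = εσA T⁴ ⇒ A = P/(εσT⁴).
T⁴ = 6.147×10⁹ K⁴.
A = 2010/(0.94 × 5.67×10⁻⁸ × 6.147×10⁹).

A ≈ 6.14 m²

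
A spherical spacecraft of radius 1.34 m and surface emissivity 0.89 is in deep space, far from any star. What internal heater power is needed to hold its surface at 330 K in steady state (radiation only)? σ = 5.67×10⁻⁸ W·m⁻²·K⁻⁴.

P ≈ 13500 W

P = εσ·4πr²·T⁴.
4πr² = 22.56 m²; T⁴ = 1.186×10¹⁰ K⁴.
P = 0.89·5.67×10⁻⁸·22.56·1.186×10¹⁰.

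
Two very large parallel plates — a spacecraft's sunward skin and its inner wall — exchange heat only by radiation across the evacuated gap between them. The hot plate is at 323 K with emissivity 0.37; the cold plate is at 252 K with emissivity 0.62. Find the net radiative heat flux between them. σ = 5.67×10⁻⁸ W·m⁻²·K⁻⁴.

For two infinite grey parallel plates, q = σ(T₁⁴ − T₂⁴)/(1/ε₁ + 1/ε₂ − 1).
T₁⁴ − T₂⁴ = 1.088×10¹⁰ − 4.033×10⁹ = 6.852×10⁹ K⁴.
1/ε₁ + 1/ε₂ − 1 = 2.703 + 1.613 − 1 = 3.316.
q = 5.67×10⁻⁸ × 6.852×10⁹ / 3.316.

q ≈ 117 W/m²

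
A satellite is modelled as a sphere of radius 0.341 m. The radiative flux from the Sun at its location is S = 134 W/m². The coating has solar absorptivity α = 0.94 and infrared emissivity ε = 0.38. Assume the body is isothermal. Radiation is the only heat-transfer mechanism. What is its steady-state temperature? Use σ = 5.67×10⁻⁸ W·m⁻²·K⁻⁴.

At equilibrium, absorbed power = emitted power.
Absorbing cross-section = πr² = 0.3653 m²; emitting surface = 4πr² = 1.461 m² (ratio 4).
αS·A_cross = εσ·A_surf·T⁴  ⇒  T⁴ = αS/(ε·4σ).
T⁴ = 0.940·134/(0.38·4·5.67×10⁻⁸) = 1.462×10⁹ K⁴.
T = (1.462×10⁹)^(1/4).

T ≈ 196 K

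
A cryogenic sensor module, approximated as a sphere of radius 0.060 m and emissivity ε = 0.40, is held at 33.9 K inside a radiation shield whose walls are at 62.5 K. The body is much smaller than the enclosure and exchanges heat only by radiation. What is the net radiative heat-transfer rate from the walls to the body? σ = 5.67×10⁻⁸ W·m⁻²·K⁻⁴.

For a small grey body in a large enclosure: P_net = εσA(T_body⁴ − T_wall⁴).
A = 4πr² = 0.04524 m²; T_body⁴ − T_wall⁴ = 1.321×10⁶ − 1.526×10⁷ = -1.394×10⁷ K⁴.
|P_net| = 0.40·5.67×10⁻⁸·0.04524·1.394×10⁷.

P_net ≈ 0.0143 W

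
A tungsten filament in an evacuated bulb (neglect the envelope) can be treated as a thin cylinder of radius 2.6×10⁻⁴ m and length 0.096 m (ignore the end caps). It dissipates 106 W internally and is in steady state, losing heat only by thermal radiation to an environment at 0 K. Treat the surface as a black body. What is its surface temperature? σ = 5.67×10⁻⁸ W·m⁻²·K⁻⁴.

Steady state: internal power = radiated power, P = εσA T⁴.
Radiating area A = 2πrL = 1.568×10⁻⁴ m².
T⁴ = P/(εσA) = 106/(1.0·5.67×10⁻⁸·1.568×10⁻⁴) = 1.192×10¹³ K⁴.
T = (1.192×10¹³)^(1/4).

T ≈ 1860 K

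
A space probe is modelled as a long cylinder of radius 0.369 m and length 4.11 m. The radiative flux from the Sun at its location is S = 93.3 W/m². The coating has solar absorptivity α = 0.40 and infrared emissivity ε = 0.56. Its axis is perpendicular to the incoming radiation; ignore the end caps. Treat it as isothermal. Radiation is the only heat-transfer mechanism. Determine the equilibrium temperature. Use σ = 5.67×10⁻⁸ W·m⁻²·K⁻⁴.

T ≈ 139 K

At equilibrium, absorbed power = emitted power.
Absorbing cross-section = 2rL = 3.033 m²; emitting surface = 2πrL = 9.529 m² (ratio π).
αS·A_cross = εσ·A_surf·T⁴  ⇒  T⁴ = αS/(ε·πσ).
T⁴ = 0.400·93.3/(0.56·π·5.67×10⁻⁸) = 3.741×10⁸ K⁴.
T = (3.741×10⁸)^(1/4).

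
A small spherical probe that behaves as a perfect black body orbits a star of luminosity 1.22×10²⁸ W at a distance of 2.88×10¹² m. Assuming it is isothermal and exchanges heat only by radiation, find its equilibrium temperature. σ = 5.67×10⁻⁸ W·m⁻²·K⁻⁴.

First find the stellar flux at distance d: S = L/(4πd²) = 1.22×10²⁸/(4π·(2.88×10¹²)²) = 117.0 W/m².
For an isothermal sphere, absorbed (1−a)S·πr² = emitted σ·4πr²·T⁴, so T⁴ = (1−a)S/(4σ).
T⁴ = 1.00·117.0/(4·5.67×10⁻⁸) = 5.161×10⁸ K⁴.

T ≈ 151 K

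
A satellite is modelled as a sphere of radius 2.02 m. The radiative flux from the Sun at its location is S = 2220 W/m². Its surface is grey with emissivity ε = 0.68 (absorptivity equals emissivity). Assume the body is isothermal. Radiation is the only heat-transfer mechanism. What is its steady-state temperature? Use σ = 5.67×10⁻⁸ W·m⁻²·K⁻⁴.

At equilibrium, absorbed power = emitted power.
Absorbing cross-section = πr² = 12.82 m²; emitting surface = 4πr² = 51.28 m² (ratio 4).
εS·A_cross = εσ·A_surf·T⁴  ⇒  T⁴ = S/(4σ)   (ε cancels).
T⁴ = 2220/(4·5.67×10⁻⁸) = 9.788×10⁹ K⁴.
T = (9.788×10⁹)^(1/4).

T ≈ 315 K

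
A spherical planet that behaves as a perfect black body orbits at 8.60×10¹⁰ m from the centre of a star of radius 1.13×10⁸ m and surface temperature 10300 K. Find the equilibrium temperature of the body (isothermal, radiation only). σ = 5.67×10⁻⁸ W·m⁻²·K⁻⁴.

The star's surface emits σT_*⁴; at distance d the flux is S = σT_*⁴(R_*/d)².
S = 5.67×10⁻⁸·(10300)⁴·(1.13×10⁸/8.60×10¹⁰)² = 1102 W/m².
For an isothermal sphere T⁴ = (1−a)S/(4σ) = 4.858×10⁹ K⁴.

T ≈ 264 K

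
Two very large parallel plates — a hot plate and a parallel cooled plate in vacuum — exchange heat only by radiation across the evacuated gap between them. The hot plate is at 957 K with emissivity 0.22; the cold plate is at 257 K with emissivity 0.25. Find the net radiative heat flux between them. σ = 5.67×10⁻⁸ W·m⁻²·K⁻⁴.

q ≈ 6270 W/m²

For two infinite grey parallel plates, q = σ(T₁⁴ − T₂⁴)/(1/ε₁ + 1/ε₂ − 1).
T₁⁴ − T₂⁴ = 8.388×10¹¹ − 4.362×10⁹ = 8.344×10¹¹ K⁴.
1/ε₁ + 1/ε₂ − 1 = 4.545 + 4.000 − 1 = 7.545.
q = 5.67×10⁻⁸ × 8.344×10¹¹ / 7.545.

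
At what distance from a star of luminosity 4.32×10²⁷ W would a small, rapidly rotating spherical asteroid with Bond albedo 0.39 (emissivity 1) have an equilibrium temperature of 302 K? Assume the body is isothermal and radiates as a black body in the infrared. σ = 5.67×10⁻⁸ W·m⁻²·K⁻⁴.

d ≈ 3.33×10¹¹ m

For an isothermal black-emitting sphere, (1−a)S·πr² = σ·4πr²·T⁴ ⇒ S = 4σT⁴/(1−a).
S = 4·5.67×10⁻⁸·(302)⁴/0.610 = 3093 W/m².
Flux falls as S = L/(4πd²), so d = √(L/(4πS)) = √(4.32×10²⁷/(4π·3093)).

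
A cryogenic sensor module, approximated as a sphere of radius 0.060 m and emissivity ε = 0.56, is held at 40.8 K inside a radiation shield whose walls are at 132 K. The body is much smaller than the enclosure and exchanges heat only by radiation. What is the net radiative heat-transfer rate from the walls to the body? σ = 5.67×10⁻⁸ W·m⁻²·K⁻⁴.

For a small grey body in a large enclosure: P_net = εσA(T_body⁴ − T_wall⁴).
A = 4πr² = 0.04524 m²; T_body⁴ − T_wall⁴ = 2.771×10⁶ − 3.036×10⁸ = -3.008×10⁸ K⁴.
|P_net| = 0.56·5.67×10⁻⁸·0.04524·3.008×10⁸.

P_net ≈ 0.432 W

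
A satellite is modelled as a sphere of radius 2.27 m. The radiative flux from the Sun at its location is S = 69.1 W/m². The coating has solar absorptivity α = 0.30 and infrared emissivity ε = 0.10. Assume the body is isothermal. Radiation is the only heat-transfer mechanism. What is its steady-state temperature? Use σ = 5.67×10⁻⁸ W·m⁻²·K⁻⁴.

At equilibrium, absorbed power = emitted power.
Absorbing cross-section = πr² = 16.19 m²; emitting surface = 4πr² = 64.75 m² (ratio 4).
αS·A_cross = εσ·A_surf·T⁴  ⇒  T⁴ = αS/(ε·4σ).
T⁴ = 0.300·69.1/(0.10·4·5.67×10⁻⁸) = 9.140×10⁸ K⁴.
T = (9.140×10⁸)^(1/4).

T ≈ 174 K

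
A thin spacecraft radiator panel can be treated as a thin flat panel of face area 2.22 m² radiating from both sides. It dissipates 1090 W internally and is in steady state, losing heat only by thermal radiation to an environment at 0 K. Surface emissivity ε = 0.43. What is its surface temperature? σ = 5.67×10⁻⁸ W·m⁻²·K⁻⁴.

Steady state: internal power = radiated power, P = εσA T⁴.
Radiating area A = 2·2.22 = 4.440 m².
T⁴ = P/(εσA) = 1090/(0.43·5.67×10⁻⁸·4.440) = 1.007×10¹⁰ K⁴.
T = (1.007×10¹⁰)^(1/4).

T ≈ 317 K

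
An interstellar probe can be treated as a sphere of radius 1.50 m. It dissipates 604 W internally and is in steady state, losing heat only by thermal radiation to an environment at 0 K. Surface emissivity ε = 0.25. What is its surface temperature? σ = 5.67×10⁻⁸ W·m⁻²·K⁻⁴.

Steady state: internal power = radiated power, P = εσA T⁴.
Radiating area A = 4πr² = 28.27 m².
T⁴ = P/(εσA) = 604/(0.25·5.67×10⁻⁸·28.27) = 1.507×10⁹ K⁴.
T = (1.507×10⁹)^(1/4).

T ≈ 197 K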